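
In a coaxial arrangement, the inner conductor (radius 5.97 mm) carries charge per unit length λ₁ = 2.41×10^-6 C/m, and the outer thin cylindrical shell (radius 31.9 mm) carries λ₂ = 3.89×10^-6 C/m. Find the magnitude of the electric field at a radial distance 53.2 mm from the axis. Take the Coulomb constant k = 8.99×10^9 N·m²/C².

By cylindrical symmetry E is radial; use a coaxial Gaussian cylinder of radius 53.2 mm and length L (r > 31.9 mm, enclosing both).
λ_enc = λ₁ + λ₂ = (2.41×10^-6) + (3.89×10^-6) = 6.30×10^-6 C/m.
Since E is radial and uniform over the curved surface, Φ = E·2πrL = Q_enc/ε₀ = λ_enc L/ε₀.
E = 2k|λ_enc|/r = 2(8.99×10^9)(6.30×10^-6)/(0.0532) = 2.13e6 N/C.

E ≈ 2.13×10^6 N/C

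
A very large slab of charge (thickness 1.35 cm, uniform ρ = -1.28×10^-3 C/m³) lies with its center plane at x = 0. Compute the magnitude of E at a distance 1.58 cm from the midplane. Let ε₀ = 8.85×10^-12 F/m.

The point |x| = 1.58 cm lies outside the slab (half-thickness 0.00675 m). A symmetric pillbox spanning the full slab encloses Q_enc = ρ·d·A.
Flux = 2EA ⇒ E = |ρ|d/(2ε₀), independent of distance outside.
E = (1.28e-3)(0.0135)/(2·8.85×10^-12) = 9.76e5 N/C.

|E| = 9.76×10^5 N/C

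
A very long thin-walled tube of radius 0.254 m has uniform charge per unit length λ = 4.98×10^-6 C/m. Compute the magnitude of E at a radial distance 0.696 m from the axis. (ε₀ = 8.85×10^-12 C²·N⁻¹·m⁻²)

By cylindrical symmetry E is radial; use a coaxial Gaussian cylinder of radius 0.696 m and length L (r > 0.254 m).
The full line charge is enclosed: λ_enc = 4.98×10^-6 C/m.
By Gauss's law (flux through the curved wall only), E·2πrL = λ_enc L/ε₀.
E = |λ_enc|/(2πε₀r) = (4.98×10^-6)/(2π·8.85×10^-12·0.696) = 1.29×10^5 N/C.

|E| ≈ 1.29×10^5 N/C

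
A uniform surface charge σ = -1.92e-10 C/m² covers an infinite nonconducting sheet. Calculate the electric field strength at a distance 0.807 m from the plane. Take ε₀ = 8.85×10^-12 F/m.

The symmetry is planar: E is normal to the sheet and the same magnitude on both sides. Take a pillbox straddling the sheet with end-cap area A.
Only the two end caps contribute flux: Φ = 2EA. With Q_enc = σA, Gauss's law gives E = |σ|/(2ε₀).
E = |σ|/(2ε₀) = (1.92×10^-10)/(2·8.85×10^-12) = 10.8 N/C.

E = 10.8 V/m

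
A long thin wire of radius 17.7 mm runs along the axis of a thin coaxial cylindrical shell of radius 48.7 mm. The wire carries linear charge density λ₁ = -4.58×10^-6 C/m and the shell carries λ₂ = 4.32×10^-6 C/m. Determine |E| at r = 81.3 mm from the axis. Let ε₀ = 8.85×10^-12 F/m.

Coaxial Gaussian cylinder, radius r = 81.3 mm, length L (r > 48.7 mm, enclosing both).
λ_enc = λ₁ + λ₂ = (-4.58×10^-6) + (4.32×10^-6) = -2.60×10^-7 C/m.
Gauss's law: E·2πrL = λ_enc L/ε₀.
E = |λ_enc|/(2πε₀r) = (2.60×10^-7)/(2π·8.85×10^-12·0.0813) = 5.75×10^4 N/C.

E = 5.75e4 N/C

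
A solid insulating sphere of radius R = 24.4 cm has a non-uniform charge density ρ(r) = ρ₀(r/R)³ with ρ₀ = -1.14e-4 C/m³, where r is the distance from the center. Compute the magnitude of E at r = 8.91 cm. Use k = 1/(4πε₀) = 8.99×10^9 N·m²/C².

E = 9.31×10^3 V/m

Use a concentric Gaussian sphere at r = 8.91 cm (r < R).
Q_enc = ∫₀^r ρ(r')·4πr'² dr' = (4πρ₀/R³) ∫₀^r r'^5 dr' = 4πρ₀ r^6/(6·R³) = -8.224×10^-9 C.
Gauss's law: E·4πr² = Q_enc/ε₀.
E = k|Q_enc|/r² = (8.99×10^9)(8.224e-9)/(0.0891)² = 9.31×10^3 N/C.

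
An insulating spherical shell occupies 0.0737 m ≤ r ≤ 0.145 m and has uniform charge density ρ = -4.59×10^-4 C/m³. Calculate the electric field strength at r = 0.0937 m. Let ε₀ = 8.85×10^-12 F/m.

|E| = 8.32×10^5 N/C

By spherical symmetry E is radial; choose a Gaussian sphere of radius r = 0.0937 m (within the shell material, 0.0737 m < r < 0.145 m).
Only the shell between 0.0737 m and r is enclosed: Q_enc = ρ·(4π/3)(r³ − a³) = (-4.59×10^-4)·(4π/3)·((0.0937)³ − (0.0737)³) = -8.12×10^-7 C.
By Gauss's law, ∮E·dA = E·4πr² = Q_enc/ε₀.
E = |Q_enc|/(4πε₀r²) = (8.12×10^-7)/(4π·8.85×10^-12·(0.0937)²) = 8.32×10^5 N/C.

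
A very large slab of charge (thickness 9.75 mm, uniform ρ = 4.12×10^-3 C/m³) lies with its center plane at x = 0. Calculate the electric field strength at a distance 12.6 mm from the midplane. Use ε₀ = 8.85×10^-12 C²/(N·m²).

2.27e6 V/m

The point |x| = 12.6 mm lies outside the slab (half-thickness 0.004875 m). A symmetric pillbox spanning the full slab encloses Q_enc = ρ·d·A.
Flux = 2EA ⇒ E = |ρ|d/(2ε₀), independent of distance outside.
E = (4.12×10^-3)(0.00975)/(2·8.85×10^-12) = 2.27×10^6 N/C.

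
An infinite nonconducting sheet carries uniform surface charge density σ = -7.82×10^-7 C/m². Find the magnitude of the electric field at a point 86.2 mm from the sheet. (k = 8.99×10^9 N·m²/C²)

4.42×10^4 V/m

The symmetry is planar: E is normal to the sheet and the same magnitude on both sides. Take a pillbox straddling the sheet with end-cap area A.
Flux Φ = 2EA and Q_enc = σA, so 2EA = σA/ε₀ ⇒ E = |σ|/(2ε₀), independent of distance.
E = 2πk|σ| = 2π(8.99×10^9)(7.82e-7) = 4.42e4 N/C.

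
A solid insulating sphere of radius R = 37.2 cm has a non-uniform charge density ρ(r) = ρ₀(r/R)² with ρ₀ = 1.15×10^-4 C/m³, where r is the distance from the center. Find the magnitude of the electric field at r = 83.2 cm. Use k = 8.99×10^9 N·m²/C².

By spherical symmetry E is radial; choose a Gaussian sphere of radius r = 83.2 cm (r > R, all charge enclosed).
Q_enc = 4π ∫₀^R ρ₀(r'/R)^2 r'² dr' = 4πρ₀R³/5 = 1.488e-5 C.
Applying ∮E·dA = Q_enc/ε₀ with Φ = E(4πr²):
E = k|Q_enc|/r² = (8.99×10^9)(1.488×10^-5)/(0.832)² = 1.93×10^5 N/C.

E = 1.93e5 V/m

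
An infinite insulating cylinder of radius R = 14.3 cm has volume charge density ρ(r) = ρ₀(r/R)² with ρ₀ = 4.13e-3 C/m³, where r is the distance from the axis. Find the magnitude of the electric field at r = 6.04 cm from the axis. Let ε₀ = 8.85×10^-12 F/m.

Coaxial Gaussian cylinder, radius r = 6.04 cm, length L (r < R).
Integrating ρ over the cross-section to radius r: λ_enc = (2πρ₀/R²) ∫₀^r r'^3 dr' = 2πρ₀ r^4/(4·R²) = 4.222×10^-6 C/m.
By Gauss's law (flux through the curved wall only), E·2πrL = λ_enc L/ε₀.
E = |λ_enc|/(2πε₀r) = (4.222e-6)/(2π·8.85×10^-12·0.0604) = 1.26×10^6 N/C.

1.26×10^6 N/C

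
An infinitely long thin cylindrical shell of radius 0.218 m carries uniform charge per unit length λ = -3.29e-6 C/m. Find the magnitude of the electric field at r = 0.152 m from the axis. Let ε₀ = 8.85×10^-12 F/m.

Choose a coaxial cylinder of radius r = 0.152 m (arbitrary length L) as the Gaussian surface (r < 0.218 m, inside the shell).
No charge is enclosed, so Gauss's law gives E·2πrL = 0 ⇒ E = 0.

|E| = 0 N/C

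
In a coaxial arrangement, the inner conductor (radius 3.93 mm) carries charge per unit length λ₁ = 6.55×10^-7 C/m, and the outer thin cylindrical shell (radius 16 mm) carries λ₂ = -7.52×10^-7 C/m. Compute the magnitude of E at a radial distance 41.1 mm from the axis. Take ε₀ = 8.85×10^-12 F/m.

E ≈ 4.24×10^4 V/m

Choose a coaxial cylinder of radius r = 41.1 mm (arbitrary length L) as the Gaussian surface (r > 16 mm, enclosing both).
λ_enc = λ₁ + λ₂ = (6.55e-7) + (-7.52×10^-7) = -9.70×10^-8 C/m.
Since E is radial and uniform over the curved surface, Φ = E·2πrL = Q_enc/ε₀ = λ_enc L/ε₀.
E = |λ_enc|/(2πε₀r) = (9.70×10^-8)/(2π·8.85×10^-12·0.0411) = 4.24×10^4 N/C.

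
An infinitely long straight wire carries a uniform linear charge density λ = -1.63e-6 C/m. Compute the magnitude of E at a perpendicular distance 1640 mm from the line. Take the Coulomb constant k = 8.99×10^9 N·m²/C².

Coaxial Gaussian cylinder, radius r = 1640 mm, length L.
Q_enc = λL, so λ_enc = -1.63×10^-6 C/m.
Applying ∮E·dA = Q_enc/ε₀ with the end caps contributing no flux:
E = 2k|λ_enc|/r = 2(8.99×10^9)(1.63×10^-6)/(1.64) = 1.79×10^4 N/C.

|E| ≈ 1.79e4 N/C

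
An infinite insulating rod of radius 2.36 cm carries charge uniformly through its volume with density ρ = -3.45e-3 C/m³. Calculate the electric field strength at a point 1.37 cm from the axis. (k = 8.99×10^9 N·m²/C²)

Coaxial Gaussian cylinder, radius r = 1.37 cm, length L (r < R).
Charge inside radius r per length L is ρ·πr²·L, so λ_enc = ρπr² = -2.034×10^-6 C/m.
Gauss's law: E·2πrL = λ_enc L/ε₀.
E = 2k|λ_enc|/r = 2(8.99×10^9)(2.034×10^-6)/(0.0137) = 2.67×10^6 N/C.

E ≈ 2.67×10^6 V/m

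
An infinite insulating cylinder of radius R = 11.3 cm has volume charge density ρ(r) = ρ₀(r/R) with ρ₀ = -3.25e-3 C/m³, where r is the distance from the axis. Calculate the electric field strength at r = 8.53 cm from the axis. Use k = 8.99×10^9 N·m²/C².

7.88×10^6 V/m

Coaxial Gaussian cylinder, radius r = 8.53 cm, length L (r < R).
λ_enc = ∫₀^r ρ(r')·2πr' dr' = (2πρ₀/R)·r^3/3 = -3.739×10^-5 C/m.
Gauss's law: E·2πrL = λ_enc L/ε₀.
E = 2k|λ_enc|/r = 2(8.99×10^9)(3.739×10^-5)/(0.0853) = 7.88×10^6 N/C.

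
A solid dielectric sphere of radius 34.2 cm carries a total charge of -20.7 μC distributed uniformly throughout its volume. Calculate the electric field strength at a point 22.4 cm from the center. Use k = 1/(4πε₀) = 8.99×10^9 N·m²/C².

Use a concentric Gaussian sphere at r = 22.4 cm (r < R).
For a uniform sphere the enclosed fraction is (r/R)³, so Q_enc = (-20.7 μC)(0.224/0.342)³ = -5.816×10^-6 C.
By Gauss's law, ∮E·dA = E·4πr² = Q_enc/ε₀.
E = k|Q_enc|/r² = (8.99×10^9)(5.816×10^-6)/(0.224)² = 1.04×10^6 N/C.

1.04×10^6 N/C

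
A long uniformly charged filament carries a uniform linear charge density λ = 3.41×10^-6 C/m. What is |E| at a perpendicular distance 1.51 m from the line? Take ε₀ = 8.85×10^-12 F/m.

E ≈ 4.06e4 V/m

Coaxial Gaussian cylinder, radius r = 1.51 m, length L.
Q_enc = λL, so λ_enc = 3.41×10^-6 C/m.
Since E is radial and uniform over the curved surface, Φ = E·2πrL = Q_enc/ε₀ = λ_enc L/ε₀.
E = |λ_enc|/(2πε₀r) = (3.41×10^-6)/(2π·8.85×10^-12·1.51) = 4.06e4 N/C.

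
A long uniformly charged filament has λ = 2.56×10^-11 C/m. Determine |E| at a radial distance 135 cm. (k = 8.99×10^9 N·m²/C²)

|E| ≈ 0.341 N/C

By cylindrical symmetry E is radial; use a coaxial Gaussian cylinder of radius 135 cm and length L.
Q_enc = λL, so λ_enc = 2.56×10^-11 C/m.
Gauss's law: E·2πrL = λ_enc L/ε₀.
E = 2k|λ_enc|/r = 2(8.99×10^9)(2.56×10^-11)/(1.35) = 0.341 N/C.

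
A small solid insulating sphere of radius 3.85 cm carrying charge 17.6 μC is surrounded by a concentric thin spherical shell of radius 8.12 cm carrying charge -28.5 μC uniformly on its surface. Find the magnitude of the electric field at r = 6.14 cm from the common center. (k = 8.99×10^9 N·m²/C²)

By spherical symmetry E is radial; choose a Gaussian sphere of radius r = 6.14 cm (between the bodies, 3.85 cm < r < 8.12 cm).
Only the inner charge is enclosed; the outer shell contributes nothing inside itself. Q_enc = 17.6 μC = 1.76×10^-5 C.
Applying ∮E·dA = Q_enc/ε₀ with Φ = E(4πr²):
E = k|Q_enc|/r² = (8.99×10^9)(1.76×10^-5)/(0.0614)² = 4.20×10^7 N/C.

4.20e7 N/C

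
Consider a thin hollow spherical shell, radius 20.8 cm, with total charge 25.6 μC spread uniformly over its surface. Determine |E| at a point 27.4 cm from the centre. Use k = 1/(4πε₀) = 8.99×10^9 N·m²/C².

|E| ≈ 3.07×10^6 N/C

Use a concentric Gaussian sphere at r = 27.4 cm (r > 20.8 cm).
The entire shell is enclosed: Q_enc = 2.56e-5 C.
Since E is radial and uniform over the Gaussian sphere, Φ = E·4πr² = Q_enc/ε₀.
E = k|Q_enc|/r² = (8.99×10^9)(2.56e-5)/(0.274)² = 3.07e6 N/C.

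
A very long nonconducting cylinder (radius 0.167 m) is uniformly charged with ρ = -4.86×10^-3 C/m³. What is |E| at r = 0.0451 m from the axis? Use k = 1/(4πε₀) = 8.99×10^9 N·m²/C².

By cylindrical symmetry E is radial; use a coaxial Gaussian cylinder of radius 0.0451 m and length L (r < R).
Enclosed charge per unit length: λ_enc = ρ·πr² = (-4.86×10^-3)π(0.0451)² = -3.106e-5 C/m.
Since E is radial and uniform over the curved surface, Φ = E·2πrL = Q_enc/ε₀ = λ_enc L/ε₀.
E = 2k|λ_enc|/r = 2(8.99×10^9)(3.106×10^-5)/(0.0451) = 1.24×10^7 N/C.

|E| ≈ 1.24×10^7 N/C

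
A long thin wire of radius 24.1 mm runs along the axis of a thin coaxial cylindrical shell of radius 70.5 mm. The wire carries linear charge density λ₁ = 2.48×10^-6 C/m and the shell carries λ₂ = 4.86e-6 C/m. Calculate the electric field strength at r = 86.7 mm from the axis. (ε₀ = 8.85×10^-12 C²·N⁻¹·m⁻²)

By cylindrical symmetry E is radial; use a coaxial Gaussian cylinder of radius 86.7 mm and length L (r > 70.5 mm, enclosing both).
λ_enc = λ₁ + λ₂ = (2.48×10^-6) + (4.86×10^-6) = 7.34×10^-6 C/m.
Gauss's law: E·2πrL = λ_enc L/ε₀.
E = |λ_enc|/(2πε₀r) = (7.34e-6)/(2π·8.85×10^-12·0.0867) = 1.52×10^6 N/C.

E ≈ 1.52e6 N/C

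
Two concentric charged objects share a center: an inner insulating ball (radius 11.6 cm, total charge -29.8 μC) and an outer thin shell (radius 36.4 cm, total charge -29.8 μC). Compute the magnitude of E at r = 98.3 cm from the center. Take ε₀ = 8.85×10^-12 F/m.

Take a concentric spherical Gaussian surface of radius r = 98.3 cm (r > 36.4 cm, enclosing both).
Q_enc = (-29.8 μC) + (-29.8 μC) = -5.96×10^-5 C.
Since E is radial and uniform over the Gaussian sphere, Φ = E·4πr² = Q_enc/ε₀.
E = |Q_enc|/(4πε₀r²) = (5.96e-5)/(4π·8.85×10^-12·(0.983)²) = 5.55×10^5 N/C.

E = 5.55e5 N/C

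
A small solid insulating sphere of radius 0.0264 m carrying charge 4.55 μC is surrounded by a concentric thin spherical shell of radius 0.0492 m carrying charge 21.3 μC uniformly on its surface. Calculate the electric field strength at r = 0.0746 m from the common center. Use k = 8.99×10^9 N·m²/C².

E ≈ 4.18×10^7 N/C

Take a concentric spherical Gaussian surface of radius r = 0.0746 m (r > 0.0492 m, enclosing both).
Q_enc = (4.55 μC) + (21.3 μC) = 2.585×10^-5 C.
By Gauss's law, ∮E·dA = E·4πr² = Q_enc/ε₀.
E = k|Q_enc|/r² = (8.99×10^9)(2.585e-5)/(0.0746)² = 4.18×10^7 N/C.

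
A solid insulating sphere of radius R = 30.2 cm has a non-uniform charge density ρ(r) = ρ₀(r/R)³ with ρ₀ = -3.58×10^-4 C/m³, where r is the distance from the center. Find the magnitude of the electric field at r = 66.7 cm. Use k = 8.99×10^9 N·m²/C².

By spherical symmetry E is radial; choose a Gaussian sphere of radius r = 66.7 cm (r > R, all charge enclosed).
Q_enc = 4π ∫₀^R ρ₀(r'/R)^3 r'² dr' = 4πρ₀R³/6 = -2.065×10^-5 C.
Applying ∮E·dA = Q_enc/ε₀ with Φ = E(4πr²):
E = k|Q_enc|/r² = (8.99×10^9)(2.065×10^-5)/(0.667)² = 4.17e5 N/C.

|E| = 4.17×10^5 N/C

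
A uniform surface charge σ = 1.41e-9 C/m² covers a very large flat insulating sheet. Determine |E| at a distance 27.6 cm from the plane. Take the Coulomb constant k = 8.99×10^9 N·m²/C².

Choose a cylindrical pillbox piercing the sheet, end faces (area A) parallel to it.
Flux Φ = 2EA and Q_enc = σA, so 2EA = σA/ε₀ ⇒ E = |σ|/(2ε₀), independent of distance.
E = 2πk|σ| = 2π(8.99×10^9)(1.41×10^-9) = 79.6 N/C.

|E| ≈ 79.6 N/C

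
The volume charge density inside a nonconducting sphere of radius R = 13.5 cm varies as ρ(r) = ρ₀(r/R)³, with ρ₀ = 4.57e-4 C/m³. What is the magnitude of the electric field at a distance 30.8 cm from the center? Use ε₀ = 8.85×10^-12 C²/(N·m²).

|E| ≈ 2.23×10^5 V/m

By spherical symmetry E is radial; choose a Gaussian sphere of radius r = 30.8 cm (r > R, all charge enclosed).
Q_enc = 4π ∫₀^R ρ₀(r'/R)^3 r'² dr' = 4πρ₀R³/6 = 2.355×10^-6 C.
Applying ∮E·dA = Q_enc/ε₀ with Φ = E(4πr²):
E = |Q_enc|/(4πε₀r²) = (2.355×10^-6)/(4π·8.85×10^-12·(0.308)²) = 2.23e5 N/C.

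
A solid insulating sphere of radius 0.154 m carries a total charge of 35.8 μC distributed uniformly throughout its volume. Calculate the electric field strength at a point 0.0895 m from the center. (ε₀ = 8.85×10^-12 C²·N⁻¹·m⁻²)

Take a concentric spherical Gaussian surface of radius r = 0.0895 m (r < R).
For a uniform sphere the enclosed fraction is (r/R)³, so Q_enc = (35.8 μC)(0.0895/0.154)³ = 7.027×10^-6 C.
Applying ∮E·dA = Q_enc/ε₀ with Φ = E(4πr²):
E = |Q_enc|/(4πε₀r²) = (7.027×10^-6)/(4π·8.85×10^-12·(0.0895)²) = 7.89×10^6 N/C.

|E| = 7.89×10^6 V/m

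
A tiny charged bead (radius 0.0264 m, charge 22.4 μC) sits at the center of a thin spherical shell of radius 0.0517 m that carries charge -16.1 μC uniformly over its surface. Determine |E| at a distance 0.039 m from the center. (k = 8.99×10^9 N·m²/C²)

|E| = 1.32e8 V/m

By spherical symmetry E is radial; choose a Gaussian sphere of radius r = 0.039 m (between the bodies, 0.0264 m < r < 0.0517 m).
The shell at 0.0517 m lies outside the Gaussian surface, so Q_enc = 22.4 μC = 2.24e-5 C.
Since E is radial and uniform over the Gaussian sphere, Φ = E·4πr² = Q_enc/ε₀.
E = k|Q_enc|/r² = (8.99×10^9)(2.24×10^-5)/(0.039)² = 1.32×10^8 N/C.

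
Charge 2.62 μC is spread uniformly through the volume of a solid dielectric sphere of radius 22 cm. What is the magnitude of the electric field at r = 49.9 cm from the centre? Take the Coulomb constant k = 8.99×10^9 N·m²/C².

Symmetry ⇒ E = E(r) r̂. Gaussian sphere of radius r = 49.9 cm (r > R, so the entire charge is enclosed).
Q_enc = 2.62 μC = 2.62e-6 C.
By Gauss's law, ∮E·dA = E·4πr² = Q_enc/ε₀.
E = k|Q_enc|/r² = (8.99×10^9)(2.62×10^-6)/(0.499)² = 9.46×10^4 N/C.

|E| ≈ 9.46×10^4 N/C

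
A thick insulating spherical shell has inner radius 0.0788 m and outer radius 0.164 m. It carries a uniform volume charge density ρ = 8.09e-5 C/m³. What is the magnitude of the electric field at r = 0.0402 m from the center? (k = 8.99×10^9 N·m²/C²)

Symmetry ⇒ E = E(r) r̂. Gaussian sphere of radius r = 0.0402 m (r < 0.0788 m, inside the empty cavity).
Q_enc = 0 (all charge lies at larger r); Gauss's law gives E = 0.

E = 0 (no enclosed charge)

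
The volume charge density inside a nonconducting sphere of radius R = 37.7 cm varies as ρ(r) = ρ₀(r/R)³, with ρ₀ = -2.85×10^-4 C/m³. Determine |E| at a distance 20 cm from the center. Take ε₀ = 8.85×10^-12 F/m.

Symmetry ⇒ E = E(r) r̂. Gaussian sphere of radius r = 20 cm (r < R).
Q_enc = ∫₀^r ρ(r')·4πr'² dr' = (4πρ₀/R³) ∫₀^r r'^5 dr' = 4πρ₀ r^6/(6·R³) = -7.13×10^-7 C.
Applying ∮E·dA = Q_enc/ε₀ with Φ = E(4πr²):
E = |Q_enc|/(4πε₀r²) = (7.13×10^-7)/(4π·8.85×10^-12·(0.2)²) = 1.60e5 N/C.

E ≈ 1.60×10^5 N/C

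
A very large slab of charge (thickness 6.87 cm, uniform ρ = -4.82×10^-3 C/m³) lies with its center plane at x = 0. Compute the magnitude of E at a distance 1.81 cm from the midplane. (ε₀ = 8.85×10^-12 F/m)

E = 9.86×10^6 N/C

By symmetry E is perpendicular to the slab. A Gaussian pillbox from −1.81 cm to +1.81 cm (face area A) lies entirely within the slab.
Q_enc = ρ·(2x)·A and flux = 2EA, so 2EA = 2ρxA/ε₀ ⇒ E = |ρ|x/ε₀.
E = (4.82×10^-3)(0.0181)/(8.85×10^-12) = 9.86×10^6 N/C.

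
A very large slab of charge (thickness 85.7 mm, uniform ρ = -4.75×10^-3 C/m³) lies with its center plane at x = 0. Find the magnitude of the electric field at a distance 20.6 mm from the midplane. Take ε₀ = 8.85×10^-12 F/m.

1.11×10^7 N/C

By symmetry E is perpendicular to the slab. A Gaussian pillbox from −20.6 mm to +20.6 mm (face area A) lies entirely within the slab.
Q_enc = ρ·(2x)·A and flux = 2EA, so 2EA = 2ρxA/ε₀ ⇒ E = |ρ|x/ε₀.
E = (4.75×10^-3)(0.0206)/(8.85×10^-12) = 1.11×10^7 N/C.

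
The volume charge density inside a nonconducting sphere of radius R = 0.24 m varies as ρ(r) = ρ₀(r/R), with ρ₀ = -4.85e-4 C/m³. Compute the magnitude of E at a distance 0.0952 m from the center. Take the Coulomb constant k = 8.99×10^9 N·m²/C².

Take a concentric spherical Gaussian surface of radius r = 0.0952 m (r < R).
Integrate the density: Q_enc = 4π ∫₀^r ρ₀(r'/R)^1 r'² dr' = 4πρ₀ r^4/(4·R) = -5.215e-7 C.
Gauss's law: E·4πr² = Q_enc/ε₀.
E = k|Q_enc|/r² = (8.99×10^9)(5.215e-7)/(0.0952)² = 5.17×10^5 N/C.

5.17e5 V/m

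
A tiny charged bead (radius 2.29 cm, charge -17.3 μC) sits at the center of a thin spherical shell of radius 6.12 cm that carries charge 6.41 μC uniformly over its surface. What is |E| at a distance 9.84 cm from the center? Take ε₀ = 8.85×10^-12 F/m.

Use a concentric Gaussian sphere at r = 9.84 cm (r > 6.12 cm, enclosing both).
Q_enc = (-17.3 μC) + (6.41 μC) = -1.089×10^-5 C.
Gauss's law: E·4πr² = Q_enc/ε₀.
E = |Q_enc|/(4πε₀r²) = (1.089e-5)/(4π·8.85×10^-12·(0.0984)²) = 1.01×10^7 N/C.

1.01e7 N/C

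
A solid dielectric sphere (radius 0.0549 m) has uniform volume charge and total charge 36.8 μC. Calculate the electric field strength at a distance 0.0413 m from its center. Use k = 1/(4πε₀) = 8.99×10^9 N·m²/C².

|E| ≈ 8.26×10^7 N/C

Take a concentric spherical Gaussian surface of radius r = 0.0413 m (r < R).
For a uniform sphere the enclosed fraction is (r/R)³, so Q_enc = (36.8 μC)(0.0413/0.0549)³ = 1.567×10^-5 C.
Since E is radial and uniform over the Gaussian sphere, Φ = E·4πr² = Q_enc/ε₀.
E = k|Q_enc|/r² = (8.99×10^9)(1.567×10^-5)/(0.0413)² = 8.26×10^7 N/C.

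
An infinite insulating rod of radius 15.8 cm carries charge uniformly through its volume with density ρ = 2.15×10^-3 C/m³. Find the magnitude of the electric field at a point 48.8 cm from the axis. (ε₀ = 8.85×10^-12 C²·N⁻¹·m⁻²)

|E| = 6.21×10^6 V/m

Take a coaxial cylindrical Gaussian surface of radius r = 48.8 cm and length L (r > 15.8 cm, full cross-section enclosed).
λ_enc = ρ·πR² = (2.15×10^-3)π(0.158)² = 1.686×10^-4 C/m.
Since E is radial and uniform over the curved surface, Φ = E·2πrL = Q_enc/ε₀ = λ_enc L/ε₀.
E = |λ_enc|/(2πε₀r) = (1.686×10^-4)/(2π·8.85×10^-12·0.488) = 6.21e6 N/C.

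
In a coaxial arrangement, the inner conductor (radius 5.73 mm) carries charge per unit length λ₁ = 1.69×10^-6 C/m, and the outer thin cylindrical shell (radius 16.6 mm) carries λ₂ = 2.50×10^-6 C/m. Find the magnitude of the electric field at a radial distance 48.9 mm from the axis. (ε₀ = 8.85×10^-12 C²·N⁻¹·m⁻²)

Choose a coaxial cylinder of radius r = 48.9 mm (arbitrary length L) as the Gaussian surface (r > 16.6 mm, enclosing both).
λ_enc = λ₁ + λ₂ = (1.69e-6) + (2.50×10^-6) = 4.19×10^-6 C/m.
Applying ∮E·dA = Q_enc/ε₀ with the end caps contributing no flux:
E = |λ_enc|/(2πε₀r) = (4.19×10^-6)/(2π·8.85×10^-12·0.0489) = 1.54e6 N/C.

E ≈ 1.54×10^6 N/C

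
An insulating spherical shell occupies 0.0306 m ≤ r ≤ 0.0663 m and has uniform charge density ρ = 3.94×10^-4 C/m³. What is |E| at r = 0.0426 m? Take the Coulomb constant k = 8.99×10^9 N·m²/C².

E = 3.98×10^5 N/C

Use a concentric Gaussian sphere at r = 0.0426 m (within the shell material, 0.0306 m < r < 0.0663 m).
Enclosed charge is the volume from a to r: Q_enc = (4π/3)ρ(r³ − a³) = 8.03×10^-8 C.
Gauss's law: E·4πr² = Q_enc/ε₀.
E = k|Q_enc|/r² = (8.99×10^9)(8.03e-8)/(0.0426)² = 3.98×10^5 N/C.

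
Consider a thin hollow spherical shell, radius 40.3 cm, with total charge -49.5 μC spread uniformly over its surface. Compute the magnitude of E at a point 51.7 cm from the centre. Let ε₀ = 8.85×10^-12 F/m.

|E| = 1.67e6 N/C

By spherical symmetry E is radial; choose a Gaussian sphere of radius r = 51.7 cm (r > 40.3 cm).
The entire shell is enclosed: Q_enc = -4.95e-5 C.
By Gauss's law, ∮E·dA = E·4πr² = Q_enc/ε₀.
E = |Q_enc|/(4πε₀r²) = (4.95e-5)/(4π·8.85×10^-12·(0.517)²) = 1.67×10^6 N/C.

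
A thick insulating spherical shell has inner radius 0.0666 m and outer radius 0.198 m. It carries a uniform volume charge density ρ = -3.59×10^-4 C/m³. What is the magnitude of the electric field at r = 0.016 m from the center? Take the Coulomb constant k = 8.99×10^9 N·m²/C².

Take a concentric spherical Gaussian surface of radius r = 0.016 m (r < 0.0666 m, inside the empty cavity).
Q_enc = 0 (all charge lies at larger r); Gauss's law gives E = 0.

|E| = 0 N/C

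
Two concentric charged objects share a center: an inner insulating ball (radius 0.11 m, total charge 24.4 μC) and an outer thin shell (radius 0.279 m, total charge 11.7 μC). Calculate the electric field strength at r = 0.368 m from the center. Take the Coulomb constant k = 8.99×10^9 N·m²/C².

Symmetry ⇒ E = E(r) r̂. Gaussian sphere of radius r = 0.368 m (r > 0.279 m, enclosing both).
Q_enc = (24.4 μC) + (11.7 μC) = 3.61×10^-5 C.
Gauss's law: E·4πr² = Q_enc/ε₀.
E = k|Q_enc|/r² = (8.99×10^9)(3.61e-5)/(0.368)² = 2.40e6 N/C.

2.40×10^6 N/C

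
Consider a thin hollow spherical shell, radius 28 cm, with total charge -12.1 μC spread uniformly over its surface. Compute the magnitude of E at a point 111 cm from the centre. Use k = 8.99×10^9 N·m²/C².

Symmetry ⇒ E = E(r) r̂. Gaussian sphere of radius r = 111 cm (r > 28 cm).
The entire shell is enclosed: Q_enc = -1.21×10^-5 C.
Gauss's law: E·4πr² = Q_enc/ε₀.
E = k|Q_enc|/r² = (8.99×10^9)(1.21e-5)/(1.11)² = 8.83×10^4 N/C.

|E| = 8.83e4 V/m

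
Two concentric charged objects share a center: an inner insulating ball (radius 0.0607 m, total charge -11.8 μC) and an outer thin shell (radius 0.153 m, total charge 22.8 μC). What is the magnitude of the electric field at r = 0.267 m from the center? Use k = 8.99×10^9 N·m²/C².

Symmetry ⇒ E = E(r) r̂. Gaussian sphere of radius r = 0.267 m (r > 0.153 m, enclosing both).
Q_enc = (-11.8 μC) + (22.8 μC) = 1.10×10^-5 C.
Applying ∮E·dA = Q_enc/ε₀ with Φ = E(4πr²):
E = k|Q_enc|/r² = (8.99×10^9)(1.10×10^-5)/(0.267)² = 1.39×10^6 N/C.

1.39×10^6 N/C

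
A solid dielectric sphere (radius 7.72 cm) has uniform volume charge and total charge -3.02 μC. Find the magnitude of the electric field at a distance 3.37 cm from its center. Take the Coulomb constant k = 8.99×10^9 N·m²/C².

|E| ≈ 1.99×10^6 N/C

By spherical symmetry E is radial; choose a Gaussian sphere of radius r = 3.37 cm (r < R).
Only the charge within r is enclosed: Q_enc = Q·(r/R)³ = (-3.02 μC)·(3.37 cm/7.72 cm)³ = -2.512×10^-7 C.
Since E is radial and uniform over the Gaussian sphere, Φ = E·4πr² = Q_enc/ε₀.
E = k|Q_enc|/r² = (8.99×10^9)(2.512e-7)/(0.0337)² = 1.99×10^6 N/C.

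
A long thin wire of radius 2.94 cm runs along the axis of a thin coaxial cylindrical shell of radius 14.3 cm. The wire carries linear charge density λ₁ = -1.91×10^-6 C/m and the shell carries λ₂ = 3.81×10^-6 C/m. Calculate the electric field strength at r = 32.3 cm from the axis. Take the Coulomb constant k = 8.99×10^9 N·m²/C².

|E| = 1.06×10^5 V/m

Coaxial Gaussian cylinder, radius r = 32.3 cm, length L (r > 14.3 cm, enclosing both).
λ_enc = λ₁ + λ₂ = (-1.91×10^-6) + (3.81e-6) = 1.90e-6 C/m.
Gauss's law: E·2πrL = λ_enc L/ε₀.
E = 2k|λ_enc|/r = 2(8.99×10^9)(1.90e-6)/(0.323) = 1.06×10^5 N/C.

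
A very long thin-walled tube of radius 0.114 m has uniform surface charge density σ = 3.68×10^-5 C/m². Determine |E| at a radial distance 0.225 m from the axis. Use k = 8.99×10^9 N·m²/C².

By cylindrical symmetry E is radial; use a coaxial Gaussian cylinder of radius 0.225 m and length L (r > 0.114 m).
The whole shell is enclosed: λ_enc = σ·2πR = (3.68×10^-5)·2π·(0.114) = 2.636×10^-5 C/m.
Since E is radial and uniform over the curved surface, Φ = E·2πrL = Q_enc/ε₀ = λ_enc L/ε₀.
E = 2k|λ_enc|/r = 2(8.99×10^9)(2.636e-5)/(0.225) = 2.11e6 N/C.

|E| = 2.11e6 N/C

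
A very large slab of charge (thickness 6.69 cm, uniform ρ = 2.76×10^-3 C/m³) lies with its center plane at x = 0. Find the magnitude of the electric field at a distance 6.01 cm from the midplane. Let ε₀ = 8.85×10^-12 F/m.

The point |x| = 6.01 cm lies outside the slab (half-thickness 0.03345 m). A symmetric pillbox spanning the full slab encloses Q_enc = ρ·d·A.
Flux = 2EA ⇒ E = |ρ|d/(2ε₀), independent of distance outside.
E = (2.76e-3)(0.0669)/(2·8.85×10^-12) = 1.04×10^7 N/C.

E ≈ 1.04e7 V/m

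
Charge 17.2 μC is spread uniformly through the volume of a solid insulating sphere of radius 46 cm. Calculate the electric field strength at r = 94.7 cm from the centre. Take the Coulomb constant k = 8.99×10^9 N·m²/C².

Use a concentric Gaussian sphere at r = 94.7 cm (r > R, so the entire charge is enclosed).
Q_enc = 17.2 μC = 1.72e-5 C.
Gauss's law: E·4πr² = Q_enc/ε₀.
E = k|Q_enc|/r² = (8.99×10^9)(1.72×10^-5)/(0.947)² = 1.72e5 N/C.

|E| = 1.72×10^5 N/C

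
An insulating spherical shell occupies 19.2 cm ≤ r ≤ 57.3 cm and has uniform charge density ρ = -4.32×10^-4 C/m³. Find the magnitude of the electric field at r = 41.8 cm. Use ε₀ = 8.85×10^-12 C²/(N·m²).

By spherical symmetry E is radial; choose a Gaussian sphere of radius r = 41.8 cm (within the shell material, 19.2 cm < r < 57.3 cm).
Enclosed charge is the volume from a to r: Q_enc = (4π/3)ρ(r³ − a³) = -1.194×10^-4 C.
Since E is radial and uniform over the Gaussian sphere, Φ = E·4πr² = Q_enc/ε₀.
E = |Q_enc|/(4πε₀r²) = (1.194e-4)/(4π·8.85×10^-12·(0.418)²) = 6.14×10^6 N/C.

E ≈ 6.14×10^6 N/C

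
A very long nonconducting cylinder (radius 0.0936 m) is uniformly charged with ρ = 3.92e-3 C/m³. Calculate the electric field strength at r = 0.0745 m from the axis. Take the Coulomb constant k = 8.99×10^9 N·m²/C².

|E| ≈ 1.65×10^7 V/m

Choose a coaxial cylinder of radius r = 0.0745 m (arbitrary length L) as the Gaussian surface (r < R).
Enclosed charge per unit length: λ_enc = ρ·πr² = (3.92×10^-3)π(0.0745)² = 6.835×10^-5 C/m.
Applying ∮E·dA = Q_enc/ε₀ with the end caps contributing no flux:
E = 2k|λ_enc|/r = 2(8.99×10^9)(6.835×10^-5)/(0.0745) = 1.65e7 N/C.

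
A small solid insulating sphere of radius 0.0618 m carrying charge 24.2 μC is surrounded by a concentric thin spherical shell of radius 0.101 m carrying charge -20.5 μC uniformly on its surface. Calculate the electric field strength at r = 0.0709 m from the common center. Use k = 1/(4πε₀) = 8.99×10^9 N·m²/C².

|E| ≈ 4.33×10^7 N/C

Use a concentric Gaussian sphere at r = 0.0709 m (between the bodies, 0.0618 m < r < 0.101 m).
Only the inner charge is enclosed; the outer shell contributes nothing inside itself. Q_enc = 24.2 μC = 2.42×10^-5 C.
Gauss's law: E·4πr² = Q_enc/ε₀.
E = k|Q_enc|/r² = (8.99×10^9)(2.42×10^-5)/(0.0709)² = 4.33e7 N/C.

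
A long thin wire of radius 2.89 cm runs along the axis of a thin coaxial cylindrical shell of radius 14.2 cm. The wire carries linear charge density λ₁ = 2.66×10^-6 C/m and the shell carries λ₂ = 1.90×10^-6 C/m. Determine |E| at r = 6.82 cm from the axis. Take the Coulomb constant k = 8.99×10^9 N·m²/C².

By cylindrical symmetry E is radial; use a coaxial Gaussian cylinder of radius 6.82 cm and length L (between the conductors, 2.89 cm < r < 14.2 cm).
Only the inner wire is enclosed; the outer shell contributes nothing inside itself. λ_enc = λ₁ = 2.66×10^-6 C/m.
Applying ∮E·dA = Q_enc/ε₀ with the end caps contributing no flux:
E = 2k|λ_enc|/r = 2(8.99×10^9)(2.66e-6)/(0.0682) = 7.01e5 N/C.

|E| ≈ 7.01×10^5 N/C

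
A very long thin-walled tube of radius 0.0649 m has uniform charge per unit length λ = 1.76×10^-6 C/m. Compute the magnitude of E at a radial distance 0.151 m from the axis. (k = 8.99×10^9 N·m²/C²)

|E| ≈ 2.10×10^5 N/C

Take a coaxial cylindrical Gaussian surface of radius r = 0.151 m and length L (r > 0.0649 m).
The full line charge is enclosed: λ_enc = 1.76×10^-6 C/m.
By Gauss's law (flux through the curved wall only), E·2πrL = λ_enc L/ε₀.
E = 2k|λ_enc|/r = 2(8.99×10^9)(1.76×10^-6)/(0.151) = 2.10e5 N/C.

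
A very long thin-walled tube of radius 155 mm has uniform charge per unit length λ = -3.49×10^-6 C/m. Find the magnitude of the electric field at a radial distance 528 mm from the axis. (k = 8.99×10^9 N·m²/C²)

Take a coaxial cylindrical Gaussian surface of radius r = 528 mm and length L (r > 155 mm).
The full line charge is enclosed: λ_enc = -3.49×10^-6 C/m.
Applying ∮E·dA = Q_enc/ε₀ with the end caps contributing no flux:
E = 2k|λ_enc|/r = 2(8.99×10^9)(3.49×10^-6)/(0.528) = 1.19×10^5 N/C.

|E| = 1.19×10^5 V/m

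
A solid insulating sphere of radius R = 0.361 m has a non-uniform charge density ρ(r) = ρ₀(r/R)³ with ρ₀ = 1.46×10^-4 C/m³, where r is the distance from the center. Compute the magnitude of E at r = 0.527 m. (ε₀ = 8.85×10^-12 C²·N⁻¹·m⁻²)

4.66×10^5 N/C

Take a concentric spherical Gaussian surface of radius r = 0.527 m (r > R, all charge enclosed).
Q_enc = 4π ∫₀^R ρ₀(r'/R)^3 r'² dr' = 4πρ₀R³/6 = 1.439×10^-5 C.
Since E is radial and uniform over the Gaussian sphere, Φ = E·4πr² = Q_enc/ε₀.
E = |Q_enc|/(4πε₀r²) = (1.439e-5)/(4π·8.85×10^-12·(0.527)²) = 4.66×10^5 N/C.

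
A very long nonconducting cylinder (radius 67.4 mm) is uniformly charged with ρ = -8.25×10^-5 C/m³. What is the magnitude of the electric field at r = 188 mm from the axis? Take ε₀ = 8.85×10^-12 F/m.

Choose a coaxial cylinder of radius r = 188 mm (arbitrary length L) as the Gaussian surface (r > 67.4 mm, full cross-section enclosed).
λ_enc = ρ·πR² = (-8.25e-5)π(0.0674)² = -1.177e-6 C/m.
By Gauss's law (flux through the curved wall only), E·2πrL = λ_enc L/ε₀.
E = |λ_enc|/(2πε₀r) = (1.177e-6)/(2π·8.85×10^-12·0.188) = 1.13×10^5 N/C.

|E| ≈ 1.13×10^5 N/C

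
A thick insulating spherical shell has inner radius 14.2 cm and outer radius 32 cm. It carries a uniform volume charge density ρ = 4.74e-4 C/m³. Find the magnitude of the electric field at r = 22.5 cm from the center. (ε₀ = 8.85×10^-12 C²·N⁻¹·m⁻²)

Symmetry ⇒ E = E(r) r̂. Gaussian sphere of radius r = 22.5 cm (within the shell material, 14.2 cm < r < 32 cm).
Only the shell between 14.2 cm and r is enclosed: Q_enc = ρ·(4π/3)(r³ − a³) = (4.74e-4)·(4π/3)·((0.225)³ − (0.142)³) = 1.693e-5 C.
By Gauss's law, ∮E·dA = E·4πr² = Q_enc/ε₀.
E = |Q_enc|/(4πε₀r²) = (1.693×10^-5)/(4π·8.85×10^-12·(0.225)²) = 3.01e6 N/C.

|E| = 3.01×10^6 V/m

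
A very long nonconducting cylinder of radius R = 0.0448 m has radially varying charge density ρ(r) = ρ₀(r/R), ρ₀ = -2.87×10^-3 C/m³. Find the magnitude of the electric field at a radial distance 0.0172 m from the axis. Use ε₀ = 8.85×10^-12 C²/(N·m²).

E ≈ 7.14e5 N/C

Coaxial Gaussian cylinder, radius r = 0.0172 m, length L (r < R).
λ_enc = ∫₀^r ρ(r')·2πr' dr' = (2πρ₀/R)·r^3/3 = -6.827×10^-7 C/m.
By Gauss's law (flux through the curved wall only), E·2πrL = λ_enc L/ε₀.
E = |λ_enc|/(2πε₀r) = (6.827e-7)/(2π·8.85×10^-12·0.0172) = 7.14e5 N/C.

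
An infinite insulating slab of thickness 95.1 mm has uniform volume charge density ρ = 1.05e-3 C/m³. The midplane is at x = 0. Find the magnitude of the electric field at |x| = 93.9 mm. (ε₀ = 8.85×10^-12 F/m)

|E| = 5.64e6 N/C

The point |x| = 93.9 mm lies outside the slab (half-thickness 0.04755 m). A symmetric pillbox spanning the full slab encloses Q_enc = ρ·d·A.
Flux = 2EA ⇒ E = |ρ|d/(2ε₀), independent of distance outside.
E = (1.05e-3)(0.0951)/(2·8.85×10^-12) = 5.64e6 N/C.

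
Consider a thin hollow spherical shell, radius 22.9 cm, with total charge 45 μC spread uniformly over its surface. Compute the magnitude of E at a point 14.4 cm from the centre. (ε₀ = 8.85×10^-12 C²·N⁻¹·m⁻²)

E = 0 (no enclosed charge)

By spherical symmetry E is radial; choose a Gaussian sphere of radius r = 14.4 cm (inside the shell, r < 22.9 cm).
No charge lies within this surface, so Q_enc = 0 and Gauss's law gives E·4πr² = 0 ⇒ E = 0.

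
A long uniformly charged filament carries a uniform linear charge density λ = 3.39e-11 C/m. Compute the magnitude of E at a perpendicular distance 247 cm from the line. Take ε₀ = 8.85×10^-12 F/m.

|E| = 0.247 V/m

Coaxial Gaussian cylinder, radius r = 247 cm, length L.
Q_enc = λL, so λ_enc = 3.39×10^-11 C/m.
By Gauss's law (flux through the curved wall only), E·2πrL = λ_enc L/ε₀.
E = |λ_enc|/(2πε₀r) = (3.39×10^-11)/(2π·8.85×10^-12·2.47) = 0.247 N/C.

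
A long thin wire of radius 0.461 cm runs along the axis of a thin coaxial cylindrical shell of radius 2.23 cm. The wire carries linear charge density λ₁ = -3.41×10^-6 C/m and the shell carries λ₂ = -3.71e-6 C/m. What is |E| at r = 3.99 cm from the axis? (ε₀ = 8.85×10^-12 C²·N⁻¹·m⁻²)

3.21×10^6 N/C

By cylindrical symmetry E is radial; use a coaxial Gaussian cylinder of radius 3.99 cm and length L (r > 2.23 cm, enclosing both).
λ_enc = λ₁ + λ₂ = (-3.41e-6) + (-3.71×10^-6) = -7.12e-6 C/m.
By Gauss's law (flux through the curved wall only), E·2πrL = λ_enc L/ε₀.
E = |λ_enc|/(2πε₀r) = (7.12e-6)/(2π·8.85×10^-12·0.0399) = 3.21×10^6 N/C.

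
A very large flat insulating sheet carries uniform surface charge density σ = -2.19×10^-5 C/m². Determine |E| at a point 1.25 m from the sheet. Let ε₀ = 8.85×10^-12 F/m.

E ≈ 1.24×10^6 N/C

By planar symmetry E is perpendicular to the sheet and uniform; use a Gaussian pillbox with flat faces of area A on each side of the sheet.
Flux Φ = 2EA and Q_enc = σA, so 2EA = σA/ε₀ ⇒ E = |σ|/(2ε₀), independent of distance.
E = |σ|/(2ε₀) = (2.19×10^-5)/(2·8.85×10^-12) = 1.24e6 N/C.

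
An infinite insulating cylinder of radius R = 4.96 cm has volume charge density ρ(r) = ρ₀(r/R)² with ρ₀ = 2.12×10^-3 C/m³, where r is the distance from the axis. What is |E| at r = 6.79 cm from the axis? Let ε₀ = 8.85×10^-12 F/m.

Choose a coaxial cylinder of radius r = 6.79 cm (arbitrary length L) as the Gaussian surface (r > R, full charge per length enclosed).
λ_enc = 2π ∫₀^R ρ₀(r'/R)^2 r' dr' = 2πρ₀R²/4 = 8.193×10^-6 C/m.
Since E is radial and uniform over the curved surface, Φ = E·2πrL = Q_enc/ε₀ = λ_enc L/ε₀.
E = |λ_enc|/(2πε₀r) = (8.193e-6)/(2π·8.85×10^-12·0.0679) = 2.17×10^6 N/C.

E ≈ 2.17×10^6 N/C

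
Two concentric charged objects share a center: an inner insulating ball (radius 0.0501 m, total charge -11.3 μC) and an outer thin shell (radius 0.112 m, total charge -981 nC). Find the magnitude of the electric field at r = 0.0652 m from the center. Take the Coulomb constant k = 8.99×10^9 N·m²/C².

Use a concentric Gaussian sphere at r = 0.0652 m (between the bodies, 0.0501 m < r < 0.112 m).
Only the inner charge is enclosed; the outer shell contributes nothing inside itself. Q_enc = -11.3 μC = -1.13e-5 C.
By Gauss's law, ∮E·dA = E·4πr² = Q_enc/ε₀.
E = k|Q_enc|/r² = (8.99×10^9)(1.13×10^-5)/(0.0652)² = 2.39e7 N/C.

|E| = 2.39×10^7 V/m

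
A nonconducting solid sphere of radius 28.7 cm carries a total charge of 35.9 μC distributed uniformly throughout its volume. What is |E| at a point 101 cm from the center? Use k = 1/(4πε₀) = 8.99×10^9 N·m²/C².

Symmetry ⇒ E = E(r) r̂. Gaussian sphere of radius r = 101 cm (r > R, so the entire charge is enclosed).
Q_enc = 35.9 μC = 3.59e-5 C.
Gauss's law: E·4πr² = Q_enc/ε₀.
E = k|Q_enc|/r² = (8.99×10^9)(3.59e-5)/(1.01)² = 3.16×10^5 N/C.

E = 3.16×10^5 N/C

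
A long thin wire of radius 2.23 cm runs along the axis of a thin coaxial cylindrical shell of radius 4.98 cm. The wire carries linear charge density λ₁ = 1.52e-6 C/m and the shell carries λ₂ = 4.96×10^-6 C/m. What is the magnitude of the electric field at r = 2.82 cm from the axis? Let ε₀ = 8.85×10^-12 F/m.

E ≈ 9.69×10^5 V/m

Choose a coaxial cylinder of radius r = 2.82 cm (arbitrary length L) as the Gaussian surface (between the conductors, 2.23 cm < r < 4.98 cm).
Only the inner wire is enclosed; the outer shell contributes nothing inside itself. λ_enc = λ₁ = 1.52×10^-6 C/m.
Since E is radial and uniform over the curved surface, Φ = E·2πrL = Q_enc/ε₀ = λ_enc L/ε₀.
E = |λ_enc|/(2πε₀r) = (1.52×10^-6)/(2π·8.85×10^-12·0.0282) = 9.69×10^5 N/C.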